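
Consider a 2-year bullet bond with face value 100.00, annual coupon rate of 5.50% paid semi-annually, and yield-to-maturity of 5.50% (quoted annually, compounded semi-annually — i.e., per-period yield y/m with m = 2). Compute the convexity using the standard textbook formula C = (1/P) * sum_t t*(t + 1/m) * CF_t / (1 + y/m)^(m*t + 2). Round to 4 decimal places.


Coupon per period c = face * coupon_rate / m = 2.750000
Periods per year m = 2; per-period yield y/m = 0.027500
Number of cashflows N = 4
Cashflows (t years, CF_t, discount factor 1/(1+y/m)^(m*t), PV):
  t = 0.5000: CF_t = 2.750000, DF = 0.973236, PV = 2.676399
  t = 1.0000: CF_t = 2.750000, DF = 0.947188, PV = 2.604768
  t = 1.5000: CF_t = 2.750000, DF = 0.921838, PV = 2.535054
  t = 2.0000: CF_t = 102.750000, DF = 0.897166, PV = 92.183779
Price P = sum_t PV_t = 100.000000
Convexity numerator sum_t t*(t + 1/m) * CF_t / (1+y/m)^(m*t + 2):
  t = 0.5000: term = 1.267527
  t = 1.0000: term = 3.700809
  t = 1.5000: term = 7.203520
  t = 2.0000: term = 436.576999
Convexity = (1/P) * sum = 448.748855 / 100.000000 = 4.487489

Answer: Convexity = 4.4875


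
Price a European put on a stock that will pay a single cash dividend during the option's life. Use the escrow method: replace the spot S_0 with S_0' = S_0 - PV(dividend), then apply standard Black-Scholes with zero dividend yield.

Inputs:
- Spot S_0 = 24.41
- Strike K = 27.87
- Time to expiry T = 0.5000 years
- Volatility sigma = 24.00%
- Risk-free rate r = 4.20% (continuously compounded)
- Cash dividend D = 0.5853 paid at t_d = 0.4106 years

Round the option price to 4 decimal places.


Answer: Price = 3.9772

Derivation:
PV(D) = D * exp(-r * t_d) = 0.5853 * 0.98290265 = 0.57529292
S_0' = S_0 - PV(D) = 24.4100 - 0.57529292 = 23.83470708
d1 = (ln(S_0'/K) + (r + sigma^2/2)*T) / (sigma*sqrt(T)) = -0.71304673
d2 = d1 - sigma*sqrt(T) = -0.88275236
exp(-rT) = 0.97921896
N(-d1) = 0.76209158; N(-d2) = 0.81131496
P = K * exp(-rT) * N(-d2) - S_0' * N(-d1) = 27.8700 * 0.97921896 * 0.81131496 - 23.83470708 * 0.76209158 = 3.9772


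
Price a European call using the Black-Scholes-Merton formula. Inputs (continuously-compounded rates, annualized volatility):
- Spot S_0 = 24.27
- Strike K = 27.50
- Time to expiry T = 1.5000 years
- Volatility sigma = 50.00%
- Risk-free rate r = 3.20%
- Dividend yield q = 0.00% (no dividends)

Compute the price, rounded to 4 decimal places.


d1 = (ln(S/K) + (r - q + 0.5*sigma^2) * T) / (sigma * sqrt(T)) = 0.18053558
d2 = d1 - sigma * sqrt(T) = -0.43183685
exp(-rT) = 0.95313379; exp(-qT) = 1.00000000
C = S_0 * exp(-qT) * N(d1) - K * exp(-rT) * N(d2)
N(d1) = 0.57163394; N(d2) = 0.33293000
C = 24.2700 * 1.00000000 * 0.57163394 - 27.5000 * 0.95313379 * 0.33293000 = 5.1471

Answer: Price = 5.1471


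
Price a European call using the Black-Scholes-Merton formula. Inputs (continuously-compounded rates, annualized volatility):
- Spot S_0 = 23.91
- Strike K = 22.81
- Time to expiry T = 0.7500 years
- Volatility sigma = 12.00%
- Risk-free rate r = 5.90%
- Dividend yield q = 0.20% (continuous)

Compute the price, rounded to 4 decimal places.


d1 = (ln(S/K) + (r - q + 0.5*sigma^2) * T) / (sigma * sqrt(T)) = 0.91652186
d2 = d1 - sigma * sqrt(T) = 0.81259881
exp(-rT) = 0.95671475; exp(-qT) = 0.99850112
C = S_0 * exp(-qT) * N(d1) - K * exp(-rT) * N(d2)
N(d1) = 0.82030338; N(d2) = 0.79177594
C = 23.9100 * 0.99850112 * 0.82030338 - 22.8100 * 0.95671475 * 0.79177594 = 2.3054

Answer: Price = 2.3054


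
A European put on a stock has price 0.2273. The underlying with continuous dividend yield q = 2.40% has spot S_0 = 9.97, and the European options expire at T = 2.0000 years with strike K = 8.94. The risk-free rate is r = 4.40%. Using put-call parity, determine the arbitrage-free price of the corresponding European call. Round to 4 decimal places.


Answer: Call price = 1.5431

Derivation:
Put-call parity: C - P = S_0 * exp(-qT) - K * exp(-rT).
S_0 * exp(-qT) = 9.9700 * 0.95313379 = 9.50274386
K * exp(-rT) = 8.9400 * 0.91576088 = 8.18690224
C = P + S*exp(-qT) - K*exp(-rT)
C = 0.2273 + 9.50274386 - 8.18690224 = 1.5431


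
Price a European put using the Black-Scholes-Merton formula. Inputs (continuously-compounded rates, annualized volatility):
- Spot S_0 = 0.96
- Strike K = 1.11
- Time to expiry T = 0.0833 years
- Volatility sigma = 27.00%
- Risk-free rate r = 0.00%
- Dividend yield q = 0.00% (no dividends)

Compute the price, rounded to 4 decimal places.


Answer: Price = 0.1510

Derivation:
d1 = (ln(S/K) + (r - q + 0.5*sigma^2) * T) / (sigma * sqrt(T)) = -1.82409536
d2 = d1 - sigma * sqrt(T) = -1.90202205
exp(-rT) = 1.00000000; exp(-qT) = 1.00000000
P = K * exp(-rT) * N(-d2) - S_0 * exp(-qT) * N(-d1)
N(-d1) = 0.96593117; N(-d2) = 0.97141586
P = 1.1100 * 1.00000000 * 0.97141586 - 0.9600 * 1.00000000 * 0.96593117 = 0.1510


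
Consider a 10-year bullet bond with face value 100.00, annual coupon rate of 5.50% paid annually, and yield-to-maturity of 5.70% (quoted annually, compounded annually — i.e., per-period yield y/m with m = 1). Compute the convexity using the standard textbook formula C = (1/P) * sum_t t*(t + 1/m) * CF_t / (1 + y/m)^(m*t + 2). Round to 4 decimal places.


Coupon per period c = face * coupon_rate / m = 5.500000
Periods per year m = 1; per-period yield y/m = 0.057000
Number of cashflows N = 10
Cashflows (t years, CF_t, discount factor 1/(1+y/m)^(m*t), PV):
  t = 1.0000: CF_t = 5.500000, DF = 0.946074, PV = 5.203406
  t = 2.0000: CF_t = 5.500000, DF = 0.895056, PV = 4.922806
  t = 3.0000: CF_t = 5.500000, DF = 0.846789, PV = 4.657338
  t = 4.0000: CF_t = 5.500000, DF = 0.801125, PV = 4.406185
  t = 5.0000: CF_t = 5.500000, DF = 0.757923, PV = 4.168576
  t = 6.0000: CF_t = 5.500000, DF = 0.717051, PV = 3.943781
  t = 7.0000: CF_t = 5.500000, DF = 0.678383, PV = 3.731108
  t = 8.0000: CF_t = 5.500000, DF = 0.641801, PV = 3.529903
  t = 9.0000: CF_t = 5.500000, DF = 0.607191, PV = 3.339549
  t = 10.0000: CF_t = 105.500000, DF = 0.574447, PV = 60.604181
Price P = sum_t PV_t = 98.506832
Convexity numerator sum_t t*(t + 1/m) * CF_t / (1+y/m)^(m*t + 2):
  t = 1.0000: term = 9.314675
  t = 2.0000: term = 26.437111
  t = 3.0000: term = 50.022915
  t = 4.0000: term = 78.875616
  t = 5.0000: term = 111.933229
  t = 6.0000: term = 148.255933
  t = 7.0000: term = 187.014737
  t = 8.0000: term = 227.481096
  t = 9.0000: term = 269.017380
  t = 10.0000: term = 5966.852429
Convexity = (1/P) * sum = 7075.205121 / 98.506832 = 71.824512

Answer: Convexity = 71.8245


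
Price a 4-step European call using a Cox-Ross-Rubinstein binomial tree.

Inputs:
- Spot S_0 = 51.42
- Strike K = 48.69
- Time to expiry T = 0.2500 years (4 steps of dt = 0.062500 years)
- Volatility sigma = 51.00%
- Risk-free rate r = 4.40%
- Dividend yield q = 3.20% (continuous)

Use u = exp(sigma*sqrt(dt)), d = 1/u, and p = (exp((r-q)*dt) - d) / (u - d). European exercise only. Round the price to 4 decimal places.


Answer: Price = V(0,0) = 6.6702

Derivation:
dt = T/N = 0.062500
u = exp(sigma*sqrt(dt)) = 1.135985; d = 1/u = 0.880293
p = (exp((r-q)*dt) - d) / (u - d) = 0.471102
Discount per step: exp(-r*dt) = 0.997254
Stock lattice S(k, i) with i counting down-moves:
  k=0: S(0,0) = 51.4200
  k=1: S(1,0) = 58.4123; S(1,1) = 45.2647
  k=2: S(2,0) = 66.3555; S(2,1) = 51.4200; S(2,2) = 39.8462
  k=3: S(3,0) = 75.3789; S(3,1) = 58.4123; S(3,2) = 45.2647; S(3,3) = 35.0764
  k=4: S(4,0) = 85.6293; S(4,1) = 66.3555; S(4,2) = 51.4200; S(4,3) = 39.8462; S(4,4) = 30.8775
Terminal payoffs V(N, i) = max(S_T - K, 0):
  V(4,0) = 36.939273; V(4,1) = 17.665537; V(4,2) = 2.730000; V(4,3) = 0.000000; V(4,4) = 0.000000
Backward induction: V(k, i) = exp(-r*dt) * [p * V(k+1, i) + (1-p) * V(k+1, i+1)].
  V(3,0) = exp(-r*dt) * [p*36.939273 + (1-p)*17.665537] = 26.671992
  V(3,1) = exp(-r*dt) * [p*17.665537 + (1-p)*2.730000] = 9.739348
  V(3,2) = exp(-r*dt) * [p*2.730000 + (1-p)*0.000000] = 1.282578
  V(3,3) = exp(-r*dt) * [p*0.000000 + (1-p)*0.000000] = 0.000000
  V(2,0) = exp(-r*dt) * [p*26.671992 + (1-p)*9.739348] = 17.667704
  V(2,1) = exp(-r*dt) * [p*9.739348 + (1-p)*1.282578] = 5.252119
  V(2,2) = exp(-r*dt) * [p*1.282578 + (1-p)*0.000000] = 0.602566
  V(1,0) = exp(-r*dt) * [p*17.667704 + (1-p)*5.252119] = 11.070646
  V(1,1) = exp(-r*dt) * [p*5.252119 + (1-p)*0.602566] = 2.785312
  V(0,0) = exp(-r*dt) * [p*11.070646 + (1-p)*2.785312] = 6.670184


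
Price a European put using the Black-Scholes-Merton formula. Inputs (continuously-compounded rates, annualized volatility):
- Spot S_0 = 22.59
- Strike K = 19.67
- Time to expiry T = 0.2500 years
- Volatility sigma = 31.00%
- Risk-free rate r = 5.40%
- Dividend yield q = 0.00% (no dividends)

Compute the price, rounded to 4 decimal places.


Answer: Price = 0.2803

Derivation:
d1 = (ln(S/K) + (r - q + 0.5*sigma^2) * T) / (sigma * sqrt(T)) = 1.05758192
d2 = d1 - sigma * sqrt(T) = 0.90258192
exp(-rT) = 0.98659072; exp(-qT) = 1.00000000
P = K * exp(-rT) * N(-d2) - S_0 * exp(-qT) * N(-d1)
N(-d1) = 0.14512304; N(-d2) = 0.18337391
P = 19.6700 * 0.98659072 * 0.18337391 - 22.5900 * 1.00000000 * 0.14512304 = 0.2803


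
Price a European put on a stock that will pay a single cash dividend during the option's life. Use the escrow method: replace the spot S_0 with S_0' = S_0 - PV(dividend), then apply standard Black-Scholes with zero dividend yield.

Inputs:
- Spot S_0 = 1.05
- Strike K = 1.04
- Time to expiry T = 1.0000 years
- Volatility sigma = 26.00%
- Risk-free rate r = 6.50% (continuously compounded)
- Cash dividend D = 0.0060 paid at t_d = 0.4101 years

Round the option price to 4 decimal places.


Answer: Price = 0.0732

Derivation:
PV(D) = D * exp(-r * t_d) = 0.0060 * 0.97369565 = 0.00584217
S_0' = S_0 - PV(D) = 1.0500 - 0.00584217 = 1.04415783
d1 = (ln(S_0'/K) + (r + sigma^2/2)*T) / (sigma*sqrt(T)) = 0.39534592
d2 = d1 - sigma*sqrt(T) = 0.13534592
exp(-rT) = 0.93706746
N(-d1) = 0.34629381; N(-d2) = 0.44616919
P = K * exp(-rT) * N(-d2) - S_0' * N(-d1) = 1.0400 * 0.93706746 * 0.44616919 - 1.04415783 * 0.34629381 = 0.0732


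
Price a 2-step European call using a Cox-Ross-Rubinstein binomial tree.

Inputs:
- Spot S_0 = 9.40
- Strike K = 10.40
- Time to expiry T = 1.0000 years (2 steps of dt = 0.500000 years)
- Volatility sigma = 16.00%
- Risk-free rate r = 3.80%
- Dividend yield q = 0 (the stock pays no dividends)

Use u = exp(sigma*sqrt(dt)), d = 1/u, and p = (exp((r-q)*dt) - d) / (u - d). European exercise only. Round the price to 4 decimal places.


Answer: Price = V(0,0) = 0.4132

Derivation:
dt = T/N = 0.500000
u = exp(sigma*sqrt(dt)) = 1.119785; d = 1/u = 0.893028
p = (exp((r-q)*dt) - d) / (u - d) = 0.556337
Discount per step: exp(-r*dt) = 0.981179
Stock lattice S(k, i) with i counting down-moves:
  k=0: S(0,0) = 9.4000
  k=1: S(1,0) = 10.5260; S(1,1) = 8.3945
  k=2: S(2,0) = 11.7868; S(2,1) = 9.4000; S(2,2) = 7.4965
Terminal payoffs V(N, i) = max(S_T - K, 0):
  V(2,0) = 1.386842; V(2,1) = 0.000000; V(2,2) = 0.000000
Backward induction: V(k, i) = exp(-r*dt) * [p * V(k+1, i) + (1-p) * V(k+1, i+1)].
  V(1,0) = exp(-r*dt) * [p*1.386842 + (1-p)*0.000000] = 0.757031
  V(1,1) = exp(-r*dt) * [p*0.000000 + (1-p)*0.000000] = 0.000000
  V(0,0) = exp(-r*dt) * [p*0.757031 + (1-p)*0.000000] = 0.413238


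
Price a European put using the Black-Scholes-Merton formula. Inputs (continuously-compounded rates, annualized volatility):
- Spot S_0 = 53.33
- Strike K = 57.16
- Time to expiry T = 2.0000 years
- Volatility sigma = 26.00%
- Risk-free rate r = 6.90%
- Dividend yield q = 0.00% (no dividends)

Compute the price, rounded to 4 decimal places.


Answer: Price = 5.8812

Derivation:
d1 = (ln(S/K) + (r - q + 0.5*sigma^2) * T) / (sigma * sqrt(T)) = 0.37053666
d2 = d1 - sigma * sqrt(T) = 0.00284113
exp(-rT) = 0.87109869; exp(-qT) = 1.00000000
P = K * exp(-rT) * N(-d2) - S_0 * exp(-qT) * N(-d1)
N(-d1) = 0.35549133; N(-d2) = 0.49886655
P = 57.1600 * 0.87109869 * 0.49886655 - 53.3300 * 1.00000000 * 0.35549133 = 5.8812


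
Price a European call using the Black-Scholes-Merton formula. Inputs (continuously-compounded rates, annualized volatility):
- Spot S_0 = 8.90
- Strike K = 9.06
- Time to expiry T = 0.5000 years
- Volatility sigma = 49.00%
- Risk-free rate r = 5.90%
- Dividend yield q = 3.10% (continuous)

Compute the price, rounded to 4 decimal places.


Answer: Price = 1.1909

Derivation:
d1 = (ln(S/K) + (r - q + 0.5*sigma^2) * T) / (sigma * sqrt(T)) = 0.16222229
d2 = d1 - sigma * sqrt(T) = -0.18426003
exp(-rT) = 0.97093088; exp(-qT) = 0.98461951
C = S_0 * exp(-qT) * N(d1) - K * exp(-rT) * N(d2)
N(d1) = 0.56443460; N(d2) = 0.42690473
C = 8.9000 * 0.98461951 * 0.56443460 - 9.0600 * 0.97093088 * 0.42690473 = 1.1909


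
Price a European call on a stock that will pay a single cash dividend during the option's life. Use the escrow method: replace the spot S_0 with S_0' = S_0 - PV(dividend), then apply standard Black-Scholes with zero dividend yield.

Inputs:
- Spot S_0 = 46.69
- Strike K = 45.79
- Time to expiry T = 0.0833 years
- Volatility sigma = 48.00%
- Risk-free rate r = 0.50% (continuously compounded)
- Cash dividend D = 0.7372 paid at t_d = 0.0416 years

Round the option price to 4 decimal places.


PV(D) = D * exp(-r * t_d) = 0.7372 * 0.99979202 = 0.73704668
S_0' = S_0 - PV(D) = 46.6900 - 0.73704668 = 45.95295332
d1 = (ln(S_0'/K) + (r + sigma^2/2)*T) / (sigma*sqrt(T)) = 0.09791692
d2 = d1 - sigma*sqrt(T) = -0.04061943
exp(-rT) = 0.99958359
N(d1) = 0.53900087; N(d2) = 0.48379965
C = S_0' * N(d1) - K * exp(-rT) * N(d2) = 45.95295332 * 0.53900087 - 45.7900 * 0.99958359 * 0.48379965 = 2.6247

Answer: Price = 2.6247


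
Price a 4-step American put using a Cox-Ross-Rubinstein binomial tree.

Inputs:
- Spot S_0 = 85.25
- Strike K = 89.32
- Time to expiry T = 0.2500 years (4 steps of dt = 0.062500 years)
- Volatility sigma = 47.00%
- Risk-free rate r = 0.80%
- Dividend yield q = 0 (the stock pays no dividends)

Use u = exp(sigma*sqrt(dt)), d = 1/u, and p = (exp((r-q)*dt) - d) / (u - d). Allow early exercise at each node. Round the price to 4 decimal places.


Answer: Price = V(0,0) = 10.3932

Derivation:
dt = T/N = 0.062500
u = exp(sigma*sqrt(dt)) = 1.124682; d = 1/u = 0.889141
p = (exp((r-q)*dt) - d) / (u - d) = 0.472782
Discount per step: exp(-r*dt) = 0.999500
Stock lattice S(k, i) with i counting down-moves:
  k=0: S(0,0) = 85.2500
  k=1: S(1,0) = 95.8791; S(1,1) = 75.7992
  k=2: S(2,0) = 107.8335; S(2,1) = 85.2500; S(2,2) = 67.3962
  k=3: S(3,0) = 121.2783; S(3,1) = 95.8791; S(3,2) = 75.7992; S(3,3) = 59.9247
  k=4: S(4,0) = 136.3995; S(4,1) = 107.8335; S(4,2) = 85.2500; S(4,3) = 67.3962; S(4,4) = 53.2814
Terminal payoffs V(N, i) = max(K - S_T, 0):
  V(4,0) = 0.000000; V(4,1) = 0.000000; V(4,2) = 4.070000; V(4,3) = 21.923835; V(4,4) = 36.038557
Backward induction: V(k, i) = exp(-r*dt) * [p * V(k+1, i) + (1-p) * V(k+1, i+1)]; then take max(V_cont, immediate exercise) for American.
  V(3,0) = exp(-r*dt) * [p*0.000000 + (1-p)*0.000000] = 0.000000; exercise = 0.000000; V(3,0) = max -> 0.000000
  V(3,1) = exp(-r*dt) * [p*0.000000 + (1-p)*4.070000] = 2.144704; exercise = 0.000000; V(3,1) = max -> 2.144704
  V(3,2) = exp(-r*dt) * [p*4.070000 + (1-p)*21.923835] = 13.476123; exercise = 13.520771; V(3,2) = max -> 13.520771
  V(3,3) = exp(-r*dt) * [p*21.923835 + (1-p)*36.038557] = 29.350691; exercise = 29.395339; V(3,3) = max -> 29.395339
  V(2,0) = exp(-r*dt) * [p*0.000000 + (1-p)*2.144704] = 1.130161; exercise = 0.000000; V(2,0) = max -> 1.130161
  V(2,1) = exp(-r*dt) * [p*2.144704 + (1-p)*13.520771] = 8.138301; exercise = 4.070000; V(2,1) = max -> 8.138301
  V(2,2) = exp(-r*dt) * [p*13.520771 + (1-p)*29.395339] = 21.879186; exercise = 21.923835; V(2,2) = max -> 21.923835
  V(1,0) = exp(-r*dt) * [p*1.130161 + (1-p)*8.138301] = 4.822566; exercise = 0.000000; V(1,0) = max -> 4.822566
  V(1,1) = exp(-r*dt) * [p*8.138301 + (1-p)*21.923835] = 15.398581; exercise = 13.520771; V(1,1) = max -> 15.398581
  V(0,0) = exp(-r*dt) * [p*4.822566 + (1-p)*15.398581] = 10.393233; exercise = 4.070000; V(0,0) = max -> 10.393233


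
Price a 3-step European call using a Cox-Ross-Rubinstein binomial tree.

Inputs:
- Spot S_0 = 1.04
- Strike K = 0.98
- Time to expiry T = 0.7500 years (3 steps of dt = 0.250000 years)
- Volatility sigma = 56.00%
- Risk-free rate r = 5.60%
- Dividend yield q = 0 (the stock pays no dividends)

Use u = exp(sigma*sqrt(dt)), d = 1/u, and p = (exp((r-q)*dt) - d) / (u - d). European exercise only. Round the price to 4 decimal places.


dt = T/N = 0.250000
u = exp(sigma*sqrt(dt)) = 1.323130; d = 1/u = 0.755784
p = (exp((r-q)*dt) - d) / (u - d) = 0.455304
Discount per step: exp(-r*dt) = 0.986098
Stock lattice S(k, i) with i counting down-moves:
  k=0: S(0,0) = 1.0400
  k=1: S(1,0) = 1.3761; S(1,1) = 0.7860
  k=2: S(2,0) = 1.8207; S(2,1) = 1.0400; S(2,2) = 0.5941
  k=3: S(3,0) = 2.4090; S(3,1) = 1.3761; S(3,2) = 0.7860; S(3,3) = 0.4490
Terminal payoffs V(N, i) = max(S_T - K, 0):
  V(3,0) = 1.429022; V(3,1) = 0.396055; V(3,2) = 0.000000; V(3,3) = 0.000000
Backward induction: V(k, i) = exp(-r*dt) * [p * V(k+1, i) + (1-p) * V(k+1, i+1)].
  V(2,0) = exp(-r*dt) * [p*1.429022 + (1-p)*0.396055] = 0.854324
  V(2,1) = exp(-r*dt) * [p*0.396055 + (1-p)*0.000000] = 0.177818
  V(2,2) = exp(-r*dt) * [p*0.000000 + (1-p)*0.000000] = 0.000000
  V(1,0) = exp(-r*dt) * [p*0.854324 + (1-p)*0.177818] = 0.479079
  V(1,1) = exp(-r*dt) * [p*0.177818 + (1-p)*0.000000] = 0.079836
  V(0,0) = exp(-r*dt) * [p*0.479079 + (1-p)*0.079836] = 0.257976

Answer: Price = V(0,0) = 0.2580


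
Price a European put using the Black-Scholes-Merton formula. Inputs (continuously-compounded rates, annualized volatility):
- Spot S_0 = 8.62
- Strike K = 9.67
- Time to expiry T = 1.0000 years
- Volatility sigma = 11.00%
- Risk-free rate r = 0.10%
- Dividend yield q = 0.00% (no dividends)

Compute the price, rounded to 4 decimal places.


d1 = (ln(S/K) + (r - q + 0.5*sigma^2) * T) / (sigma * sqrt(T)) = -0.98084750
d2 = d1 - sigma * sqrt(T) = -1.09084750
exp(-rT) = 0.99900050; exp(-qT) = 1.00000000
P = K * exp(-rT) * N(-d2) - S_0 * exp(-qT) * N(-d1)
N(-d1) = 0.83666602; N(-d2) = 0.86233000
P = 9.6700 * 0.99900050 * 0.86233000 - 8.6200 * 1.00000000 * 0.83666602 = 1.1183

Answer: Price = 1.1183


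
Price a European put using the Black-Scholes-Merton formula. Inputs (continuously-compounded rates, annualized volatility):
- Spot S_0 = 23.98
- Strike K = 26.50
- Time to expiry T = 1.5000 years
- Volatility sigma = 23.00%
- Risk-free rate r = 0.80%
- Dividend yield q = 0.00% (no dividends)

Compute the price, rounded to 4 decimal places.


d1 = (ln(S/K) + (r - q + 0.5*sigma^2) * T) / (sigma * sqrt(T)) = -0.17128530
d2 = d1 - sigma * sqrt(T) = -0.45297662
exp(-rT) = 0.98807171; exp(-qT) = 1.00000000
P = K * exp(-rT) * N(-d2) - S_0 * exp(-qT) * N(-d1)
N(-d1) = 0.56800028; N(-d2) = 0.67471721
P = 26.5000 * 0.98807171 * 0.67471721 - 23.9800 * 1.00000000 * 0.56800028 = 4.0461

Answer: Price = 4.0461


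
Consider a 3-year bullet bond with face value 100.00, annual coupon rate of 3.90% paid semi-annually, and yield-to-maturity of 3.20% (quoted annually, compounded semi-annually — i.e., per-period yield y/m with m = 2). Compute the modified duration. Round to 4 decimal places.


Coupon per period c = face * coupon_rate / m = 1.950000
Periods per year m = 2; per-period yield y/m = 0.016000
Number of cashflows N = 6
Cashflows (t years, CF_t, discount factor 1/(1+y/m)^(m*t), PV):
  t = 0.5000: CF_t = 1.950000, DF = 0.984252, PV = 1.919291
  t = 1.0000: CF_t = 1.950000, DF = 0.968752, PV = 1.889066
  t = 1.5000: CF_t = 1.950000, DF = 0.953496, PV = 1.859317
  t = 2.0000: CF_t = 1.950000, DF = 0.938480, PV = 1.830037
  t = 2.5000: CF_t = 1.950000, DF = 0.923701, PV = 1.801217
  t = 3.0000: CF_t = 101.950000, DF = 0.909155, PV = 92.688314
Price P = sum_t PV_t = 101.987243
First compute Macaulay numerator sum_t t * PV_t:
  t * PV_t at t = 0.5000: 0.959646
  t * PV_t at t = 1.0000: 1.889066
  t * PV_t at t = 1.5000: 2.788976
  t * PV_t at t = 2.0000: 3.660073
  t * PV_t at t = 2.5000: 4.503043
  t * PV_t at t = 3.0000: 278.064942
Macaulay duration D = 291.865746 / 101.987243 = 2.861787
Modified duration = D / (1 + y/m) = 2.861787 / (1 + 0.016000) = 2.816719

Answer: Modified duration = 2.8167


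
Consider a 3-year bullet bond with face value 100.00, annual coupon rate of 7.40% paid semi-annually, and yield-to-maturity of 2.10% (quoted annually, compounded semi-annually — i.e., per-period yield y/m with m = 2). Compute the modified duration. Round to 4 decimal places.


Answer: Modified duration = 2.7364

Derivation:
Coupon per period c = face * coupon_rate / m = 3.700000
Periods per year m = 2; per-period yield y/m = 0.010500
Number of cashflows N = 6
Cashflows (t years, CF_t, discount factor 1/(1+y/m)^(m*t), PV):
  t = 0.5000: CF_t = 3.700000, DF = 0.989609, PV = 3.661554
  t = 1.0000: CF_t = 3.700000, DF = 0.979326, PV = 3.623507
  t = 1.5000: CF_t = 3.700000, DF = 0.969150, PV = 3.585855
  t = 2.0000: CF_t = 3.700000, DF = 0.959080, PV = 3.548595
  t = 2.5000: CF_t = 3.700000, DF = 0.949114, PV = 3.511722
  t = 3.0000: CF_t = 103.700000, DF = 0.939252, PV = 97.400424
Price P = sum_t PV_t = 115.331658
First compute Macaulay numerator sum_t t * PV_t:
  t * PV_t at t = 0.5000: 1.830777
  t * PV_t at t = 1.0000: 3.623507
  t * PV_t at t = 1.5000: 5.378783
  t * PV_t at t = 2.0000: 7.097190
  t * PV_t at t = 2.5000: 8.779305
  t * PV_t at t = 3.0000: 292.201273
Macaulay duration D = 318.910835 / 115.331658 = 2.765163
Modified duration = D / (1 + y/m) = 2.765163 / (1 + 0.010500) = 2.736431


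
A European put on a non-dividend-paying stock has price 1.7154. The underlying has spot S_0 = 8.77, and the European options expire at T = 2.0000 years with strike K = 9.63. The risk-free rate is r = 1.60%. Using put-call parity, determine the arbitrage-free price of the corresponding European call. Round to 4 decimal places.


Answer: Call price = 1.1587

Derivation:
Put-call parity: C - P = S_0 * exp(-qT) - K * exp(-rT).
S_0 * exp(-qT) = 8.7700 * 1.00000000 = 8.77000000
K * exp(-rT) = 9.6300 * 0.96850658 = 9.32671839
C = P + S*exp(-qT) - K*exp(-rT)
C = 1.7154 + 8.77000000 - 9.32671839 = 1.1587


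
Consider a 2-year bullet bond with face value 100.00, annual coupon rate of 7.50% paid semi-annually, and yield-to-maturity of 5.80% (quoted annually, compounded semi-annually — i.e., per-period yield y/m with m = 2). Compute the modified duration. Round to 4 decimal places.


Coupon per period c = face * coupon_rate / m = 3.750000
Periods per year m = 2; per-period yield y/m = 0.029000
Number of cashflows N = 4
Cashflows (t years, CF_t, discount factor 1/(1+y/m)^(m*t), PV):
  t = 0.5000: CF_t = 3.750000, DF = 0.971817, PV = 3.644315
  t = 1.0000: CF_t = 3.750000, DF = 0.944429, PV = 3.541608
  t = 1.5000: CF_t = 3.750000, DF = 0.917812, PV = 3.441796
  t = 2.0000: CF_t = 103.750000, DF = 0.891946, PV = 92.539384
Price P = sum_t PV_t = 103.167104
First compute Macaulay numerator sum_t t * PV_t:
  t * PV_t at t = 0.5000: 1.822157
  t * PV_t at t = 1.0000: 3.541608
  t * PV_t at t = 1.5000: 5.162694
  t * PV_t at t = 2.0000: 185.078769
Macaulay duration D = 195.605229 / 103.167104 = 1.896004
Modified duration = D / (1 + y/m) = 1.896004 / (1 + 0.029000) = 1.842569

Answer: Modified duration = 1.8426


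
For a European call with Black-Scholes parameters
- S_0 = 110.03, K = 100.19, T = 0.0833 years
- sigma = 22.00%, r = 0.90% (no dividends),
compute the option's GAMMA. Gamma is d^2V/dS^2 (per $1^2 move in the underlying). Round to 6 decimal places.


Answer: Gamma = 0.018014

Derivation:
d1 = 1.5190011332; d2 = 1.4555053066
phi(d1) = 0.1258555127; exp(-qT) = 1.0000000000; exp(-rT) = 0.9992505810
Gamma = exp(-qT) * phi(d1) / (S * sigma * sqrt(T)) = 1.0000000000 * 0.1258555127 / (110.0300 * 0.2200 * 0.2886173938) = 0.018014


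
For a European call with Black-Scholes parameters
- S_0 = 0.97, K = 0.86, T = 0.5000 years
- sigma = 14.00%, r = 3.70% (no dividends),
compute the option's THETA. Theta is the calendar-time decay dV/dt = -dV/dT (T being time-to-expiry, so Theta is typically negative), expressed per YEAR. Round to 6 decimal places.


Answer: Theta = -0.041834

Derivation:
d1 = 1.4522324944; d2 = 1.3532375450
phi(d1) = 0.1389795968; exp(-qT) = 1.0000000000; exp(-rT) = 0.9816700746
Theta = -S*exp(-qT)*phi(d1)*sigma/(2*sqrt(T)) - r*K*exp(-rT)*N(d2) + q*S*exp(-qT)*N(d1)
N(d1) = 0.9267815148; N(d2) = 0.9120101228; sqrt(T) = 0.7071067812
Term 1 = -0.9700 * 1.0000000000 * 0.1389795968 * 0.1400 / (2 * 0.7071067812) = -0.0133455298
Term 2 = -0.0370 * 0.8600 * 0.9816700746 * 0.9120101228 = -0.0284882247
Term 3 = 0 (no dividend yield, q = 0)
Theta = -0.0133455298 + (-0.0284882247) + (0.0000000000) = -0.041834


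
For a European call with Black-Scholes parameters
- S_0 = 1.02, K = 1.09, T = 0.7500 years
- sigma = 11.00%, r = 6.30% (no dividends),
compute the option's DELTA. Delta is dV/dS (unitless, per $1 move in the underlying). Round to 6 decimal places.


Answer: Delta = 0.439148

Derivation:
d1 = -0.1531297610; d2 = -0.2483925555
phi(d1) = 0.3942922493; exp(-qT) = 1.0000000000; exp(-rT) = 0.9538489056
N(d1) = 0.4391479734
Delta = exp(-qT) * N(d1) = 1.0000000000 * 0.4391479734 = 0.439148


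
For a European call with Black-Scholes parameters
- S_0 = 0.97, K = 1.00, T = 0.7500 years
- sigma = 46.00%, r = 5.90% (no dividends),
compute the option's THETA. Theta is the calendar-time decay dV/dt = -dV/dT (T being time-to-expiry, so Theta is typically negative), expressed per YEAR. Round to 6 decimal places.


Answer: Theta = -0.124536

Derivation:
d1 = 0.2338037462; d2 = -0.1645679395
phi(d1) = 0.3881860170; exp(-qT) = 1.0000000000; exp(-rT) = 0.9567147489
Theta = -S*exp(-qT)*phi(d1)*sigma/(2*sqrt(T)) - r*K*exp(-rT)*N(d2) + q*S*exp(-qT)*N(d1)
N(d1) = 0.5924313294; N(d2) = 0.4346420338; sqrt(T) = 0.8660254038
Term 1 = -0.9700 * 1.0000000000 * 0.3881860170 * 0.4600 / (2 * 0.8660254038) = -0.1000020323
Term 2 = -0.0590 * 1.0000 * 0.9567147489 * 0.4346420338 = -0.0245338782
Term 3 = 0 (no dividend yield, q = 0)
Theta = -0.1000020323 + (-0.0245338782) + (0.0000000000) = -0.124536


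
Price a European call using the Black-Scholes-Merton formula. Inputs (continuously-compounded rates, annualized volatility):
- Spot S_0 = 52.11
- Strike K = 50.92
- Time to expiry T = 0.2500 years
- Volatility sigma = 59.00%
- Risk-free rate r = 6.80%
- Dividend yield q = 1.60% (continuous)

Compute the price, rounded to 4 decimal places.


Answer: Price = 6.9428

Derivation:
d1 = (ln(S/K) + (r - q + 0.5*sigma^2) * T) / (sigma * sqrt(T)) = 0.26987659
d2 = d1 - sigma * sqrt(T) = -0.02512341
exp(-rT) = 0.98314368; exp(-qT) = 0.99600799
C = S_0 * exp(-qT) * N(d1) - K * exp(-rT) * N(d2)
N(d1) = 0.60637240; N(d2) = 0.48997827
C = 52.1100 * 0.99600799 * 0.60637240 - 50.9200 * 0.98314368 * 0.48997827 = 6.9428


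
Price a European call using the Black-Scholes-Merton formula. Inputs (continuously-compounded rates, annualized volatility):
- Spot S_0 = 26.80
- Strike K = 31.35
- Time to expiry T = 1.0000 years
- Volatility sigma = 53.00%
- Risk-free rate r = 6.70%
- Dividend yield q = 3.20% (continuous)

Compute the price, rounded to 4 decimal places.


d1 = (ln(S/K) + (r - q + 0.5*sigma^2) * T) / (sigma * sqrt(T)) = 0.03516532
d2 = d1 - sigma * sqrt(T) = -0.49483468
exp(-rT) = 0.93519520; exp(-qT) = 0.96850658
C = S_0 * exp(-qT) * N(d1) - K * exp(-rT) * N(d2)
N(d1) = 0.51402604; N(d2) = 0.31035841
C = 26.8000 * 0.96850658 * 0.51402604 - 31.3500 * 0.93519520 * 0.31035841 = 4.2428

Answer: Price = 4.2428


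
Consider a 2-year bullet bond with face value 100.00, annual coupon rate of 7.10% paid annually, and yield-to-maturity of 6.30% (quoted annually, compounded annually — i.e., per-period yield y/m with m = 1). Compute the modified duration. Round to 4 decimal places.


Coupon per period c = face * coupon_rate / m = 7.100000
Periods per year m = 1; per-period yield y/m = 0.063000
Number of cashflows N = 2
Cashflows (t years, CF_t, discount factor 1/(1+y/m)^(m*t), PV):
  t = 1.0000: CF_t = 7.100000, DF = 0.940734, PV = 6.679210
  t = 2.0000: CF_t = 107.100000, DF = 0.884980, PV = 94.781361
Price P = sum_t PV_t = 101.460571
First compute Macaulay numerator sum_t t * PV_t:
  t * PV_t at t = 1.0000: 6.679210
  t * PV_t at t = 2.0000: 189.562723
Macaulay duration D = 196.241932 / 101.460571 = 1.934169
Modified duration = D / (1 + y/m) = 1.934169 / (1 + 0.063000) = 1.819538

Answer: Modified duration = 1.8195


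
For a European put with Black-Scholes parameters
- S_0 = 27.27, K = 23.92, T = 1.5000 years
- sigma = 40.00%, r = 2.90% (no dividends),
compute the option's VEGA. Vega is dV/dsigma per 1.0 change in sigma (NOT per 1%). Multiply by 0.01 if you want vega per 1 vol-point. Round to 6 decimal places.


d1 = 0.6012931237; d2 = 0.1113951751
phi(d1) = 0.3329658844; exp(-qT) = 1.0000000000; exp(-rT) = 0.9574325541
Vega = S * exp(-qT) * phi(d1) * sqrt(T) = 27.2700 * 1.0000000000 * 0.3329658844 * 1.2247448714 = 11.120659

Answer: Vega = 11.120659


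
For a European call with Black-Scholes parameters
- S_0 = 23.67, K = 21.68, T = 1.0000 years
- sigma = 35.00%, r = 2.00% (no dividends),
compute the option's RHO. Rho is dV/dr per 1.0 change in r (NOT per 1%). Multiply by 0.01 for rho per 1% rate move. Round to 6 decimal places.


Answer: Rho = 11.750024

Derivation:
d1 = 0.4830521342; d2 = 0.1330521342
phi(d1) = 0.3550103925; exp(-qT) = 1.0000000000; exp(-rT) = 0.9801986733
N(d2) = 0.5529239251
Rho = K*T*exp(-rT)*N(d2) = 21.6800 * 1.0000 * 0.9801986733 * 0.5529239251 = 11.750024


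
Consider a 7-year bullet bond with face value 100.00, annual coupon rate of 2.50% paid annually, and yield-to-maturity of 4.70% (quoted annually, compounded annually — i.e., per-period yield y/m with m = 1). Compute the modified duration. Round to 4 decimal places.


Coupon per period c = face * coupon_rate / m = 2.500000
Periods per year m = 1; per-period yield y/m = 0.047000
Number of cashflows N = 7
Cashflows (t years, CF_t, discount factor 1/(1+y/m)^(m*t), PV):
  t = 1.0000: CF_t = 2.500000, DF = 0.955110, PV = 2.387775
  t = 2.0000: CF_t = 2.500000, DF = 0.912235, PV = 2.280587
  t = 3.0000: CF_t = 2.500000, DF = 0.871284, PV = 2.178211
  t = 4.0000: CF_t = 2.500000, DF = 0.832172, PV = 2.080431
  t = 5.0000: CF_t = 2.500000, DF = 0.794816, PV = 1.987040
  t = 6.0000: CF_t = 2.500000, DF = 0.759137, PV = 1.897841
  t = 7.0000: CF_t = 102.500000, DF = 0.725059, PV = 74.318527
Price P = sum_t PV_t = 87.130412
First compute Macaulay numerator sum_t t * PV_t:
  t * PV_t at t = 1.0000: 2.387775
  t * PV_t at t = 2.0000: 4.561174
  t * PV_t at t = 3.0000: 6.534633
  t * PV_t at t = 4.0000: 8.321723
  t * PV_t at t = 5.0000: 9.935200
  t * PV_t at t = 6.0000: 11.387048
  t * PV_t at t = 7.0000: 520.229689
Macaulay duration D = 563.357243 / 87.130412 = 6.465679
Modified duration = D / (1 + y/m) = 6.465679 / (1 + 0.047000) = 6.175433

Answer: Modified duration = 6.1754


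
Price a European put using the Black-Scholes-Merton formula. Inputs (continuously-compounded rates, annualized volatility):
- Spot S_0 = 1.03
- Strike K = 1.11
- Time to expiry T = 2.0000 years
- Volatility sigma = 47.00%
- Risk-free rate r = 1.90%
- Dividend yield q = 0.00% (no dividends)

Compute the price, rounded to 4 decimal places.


Answer: Price = 0.2929

Derivation:
d1 = (ln(S/K) + (r - q + 0.5*sigma^2) * T) / (sigma * sqrt(T)) = 0.27697341
d2 = d1 - sigma * sqrt(T) = -0.38770697
exp(-rT) = 0.96271294; exp(-qT) = 1.00000000
P = K * exp(-rT) * N(-d2) - S_0 * exp(-qT) * N(-d1)
N(-d1) = 0.39090026; N(-d2) = 0.65088355
P = 1.1100 * 0.96271294 * 0.65088355 - 1.0300 * 1.00000000 * 0.39090026 = 0.2929


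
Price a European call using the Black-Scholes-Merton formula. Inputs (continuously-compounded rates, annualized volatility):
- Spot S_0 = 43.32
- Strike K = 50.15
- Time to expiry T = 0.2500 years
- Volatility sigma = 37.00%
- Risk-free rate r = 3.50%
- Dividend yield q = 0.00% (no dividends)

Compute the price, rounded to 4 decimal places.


Answer: Price = 1.1349

Derivation:
d1 = (ln(S/K) + (r - q + 0.5*sigma^2) * T) / (sigma * sqrt(T)) = -0.65157617
d2 = d1 - sigma * sqrt(T) = -0.83657617
exp(-rT) = 0.99128817; exp(-qT) = 1.00000000
C = S_0 * exp(-qT) * N(d1) - K * exp(-rT) * N(d2)
N(d1) = 0.25733731; N(d2) = 0.20141542
C = 43.3200 * 1.00000000 * 0.25733731 - 50.1500 * 0.99128817 * 0.20141542 = 1.1349


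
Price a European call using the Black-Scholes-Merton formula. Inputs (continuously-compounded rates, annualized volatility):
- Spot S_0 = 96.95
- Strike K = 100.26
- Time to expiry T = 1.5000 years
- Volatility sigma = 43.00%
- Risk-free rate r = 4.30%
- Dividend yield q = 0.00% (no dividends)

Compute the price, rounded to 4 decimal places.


Answer: Price = 21.3392

Derivation:
d1 = (ln(S/K) + (r - q + 0.5*sigma^2) * T) / (sigma * sqrt(T)) = 0.32204822
d2 = d1 - sigma * sqrt(T) = -0.20459207
exp(-rT) = 0.93753611; exp(-qT) = 1.00000000
C = S_0 * exp(-qT) * N(d1) - K * exp(-rT) * N(d2)
N(d1) = 0.62629192; N(d2) = 0.41894542
C = 96.9500 * 1.00000000 * 0.62629192 - 100.2600 * 0.93753611 * 0.41894542 = 21.3392


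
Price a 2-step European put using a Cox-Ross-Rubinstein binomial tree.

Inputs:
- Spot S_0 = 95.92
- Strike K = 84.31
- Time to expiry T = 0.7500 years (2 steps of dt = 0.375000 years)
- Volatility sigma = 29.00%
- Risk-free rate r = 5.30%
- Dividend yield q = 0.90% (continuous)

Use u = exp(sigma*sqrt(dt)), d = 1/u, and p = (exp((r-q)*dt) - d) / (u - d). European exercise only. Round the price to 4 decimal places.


dt = T/N = 0.375000
u = exp(sigma*sqrt(dt)) = 1.194333; d = 1/u = 0.837287
p = (exp((r-q)*dt) - d) / (u - d) = 0.502315
Discount per step: exp(-r*dt) = 0.980321
Stock lattice S(k, i) with i counting down-moves:
  k=0: S(0,0) = 95.9200
  k=1: S(1,0) = 114.5604; S(1,1) = 80.3126
  k=2: S(2,0) = 136.8233; S(2,1) = 95.9200; S(2,2) = 67.2447
Terminal payoffs V(N, i) = max(K - S_T, 0):
  V(2,0) = 0.000000; V(2,1) = 0.000000; V(2,2) = 17.065280
Backward induction: V(k, i) = exp(-r*dt) * [p * V(k+1, i) + (1-p) * V(k+1, i+1)].
  V(1,0) = exp(-r*dt) * [p*0.000000 + (1-p)*0.000000] = 0.000000
  V(1,1) = exp(-r*dt) * [p*0.000000 + (1-p)*17.065280] = 8.325996
  V(0,0) = exp(-r*dt) * [p*0.000000 + (1-p)*8.325996] = 4.062178

Answer: Price = V(0,0) = 4.0622


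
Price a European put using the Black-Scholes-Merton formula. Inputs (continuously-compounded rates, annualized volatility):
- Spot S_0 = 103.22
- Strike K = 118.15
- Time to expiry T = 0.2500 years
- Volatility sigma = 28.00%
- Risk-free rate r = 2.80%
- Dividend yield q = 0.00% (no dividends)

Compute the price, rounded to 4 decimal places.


Answer: Price = 15.6089

Derivation:
d1 = (ln(S/K) + (r - q + 0.5*sigma^2) * T) / (sigma * sqrt(T)) = -0.84494551
d2 = d1 - sigma * sqrt(T) = -0.98494551
exp(-rT) = 0.99302444; exp(-qT) = 1.00000000
P = K * exp(-rT) * N(-d2) - S_0 * exp(-qT) * N(-d1)
N(-d1) = 0.80092937; N(-d2) = 0.83767458
P = 118.1500 * 0.99302444 * 0.83767458 - 103.2200 * 1.00000000 * 0.80092937 = 15.6089


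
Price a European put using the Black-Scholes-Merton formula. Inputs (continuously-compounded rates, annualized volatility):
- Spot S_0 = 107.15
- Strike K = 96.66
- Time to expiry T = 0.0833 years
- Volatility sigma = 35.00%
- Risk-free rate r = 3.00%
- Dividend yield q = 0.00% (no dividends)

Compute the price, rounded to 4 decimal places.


Answer: Price = 0.7845

Derivation:
d1 = (ln(S/K) + (r - q + 0.5*sigma^2) * T) / (sigma * sqrt(T)) = 1.09518378
d2 = d1 - sigma * sqrt(T) = 0.99416769
exp(-rT) = 0.99750412; exp(-qT) = 1.00000000
P = K * exp(-rT) * N(-d2) - S_0 * exp(-qT) * N(-d1)
N(-d1) = 0.13671807; N(-d2) = 0.16007062
P = 96.6600 * 0.99750412 * 0.16007062 - 107.1500 * 1.00000000 * 0.13671807 = 0.7845


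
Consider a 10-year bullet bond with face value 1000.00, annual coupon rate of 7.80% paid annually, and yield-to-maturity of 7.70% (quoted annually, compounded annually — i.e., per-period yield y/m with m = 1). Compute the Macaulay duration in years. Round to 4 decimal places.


Answer: Macaulay duration = 7.3091 years

Derivation:
Coupon per period c = face * coupon_rate / m = 78.000000
Periods per year m = 1; per-period yield y/m = 0.077000
Number of cashflows N = 10
Cashflows (t years, CF_t, discount factor 1/(1+y/m)^(m*t), PV):
  t = 1.0000: CF_t = 78.000000, DF = 0.928505, PV = 72.423398
  t = 2.0000: CF_t = 78.000000, DF = 0.862122, PV = 67.245495
  t = 3.0000: CF_t = 78.000000, DF = 0.800484, PV = 62.437786
  t = 4.0000: CF_t = 78.000000, DF = 0.743254, PV = 57.973803
  t = 5.0000: CF_t = 78.000000, DF = 0.690115, PV = 53.828972
  t = 6.0000: CF_t = 78.000000, DF = 0.640775, PV = 49.980475
  t = 7.0000: CF_t = 78.000000, DF = 0.594963, PV = 46.407127
  t = 8.0000: CF_t = 78.000000, DF = 0.552426, PV = 43.089254
  t = 9.0000: CF_t = 78.000000, DF = 0.512931, PV = 40.008592
  t = 10.0000: CF_t = 1078.000000, DF = 0.476259, PV = 513.406932
Price P = sum_t PV_t = 1006.801834
Macaulay numerator sum_t t * PV_t:
  t * PV_t at t = 1.0000: 72.423398
  t * PV_t at t = 2.0000: 134.490990
  t * PV_t at t = 3.0000: 187.313357
  t * PV_t at t = 4.0000: 231.895212
  t * PV_t at t = 5.0000: 269.144860
  t * PV_t at t = 6.0000: 299.882853
  t * PV_t at t = 7.0000: 324.849887
  t * PV_t at t = 8.0000: 344.714033
  t * PV_t at t = 9.0000: 360.077332
  t * PV_t at t = 10.0000: 5134.069316
Macaulay duration D = (sum_t t * PV_t) / P = 7358.861238 / 1006.801834 = 7.309146


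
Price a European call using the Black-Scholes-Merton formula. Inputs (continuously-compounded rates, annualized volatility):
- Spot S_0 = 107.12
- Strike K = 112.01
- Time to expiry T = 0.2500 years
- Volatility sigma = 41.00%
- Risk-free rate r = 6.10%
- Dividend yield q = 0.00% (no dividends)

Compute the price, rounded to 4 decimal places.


Answer: Price = 7.3690

Derivation:
d1 = (ln(S/K) + (r - q + 0.5*sigma^2) * T) / (sigma * sqrt(T)) = -0.04085830
d2 = d1 - sigma * sqrt(T) = -0.24585830
exp(-rT) = 0.98486569; exp(-qT) = 1.00000000
C = S_0 * exp(-qT) * N(d1) - K * exp(-rT) * N(d2)
N(d1) = 0.48370443; N(d2) = 0.40289596
C = 107.1200 * 1.00000000 * 0.48370443 - 112.0100 * 0.98486569 * 0.40289596 = 7.3690


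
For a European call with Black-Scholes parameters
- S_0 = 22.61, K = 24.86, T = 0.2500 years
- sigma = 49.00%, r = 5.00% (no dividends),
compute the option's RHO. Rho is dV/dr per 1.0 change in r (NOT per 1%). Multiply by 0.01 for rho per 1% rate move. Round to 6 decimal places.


Answer: Rho = 1.983899

Derivation:
d1 = -0.2136951012; d2 = -0.4586951012
phi(d1) = 0.3899365165; exp(-qT) = 1.0000000000; exp(-rT) = 0.9875778005
N(d2) = 0.3232265662
Rho = K*T*exp(-rT)*N(d2) = 24.8600 * 0.2500 * 0.9875778005 * 0.3232265662 = 1.983899


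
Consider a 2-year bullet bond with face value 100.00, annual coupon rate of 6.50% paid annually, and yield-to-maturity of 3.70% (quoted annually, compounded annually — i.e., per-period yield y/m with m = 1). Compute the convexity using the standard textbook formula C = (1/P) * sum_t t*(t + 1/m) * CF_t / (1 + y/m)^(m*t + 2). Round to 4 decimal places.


Coupon per period c = face * coupon_rate / m = 6.500000
Periods per year m = 1; per-period yield y/m = 0.037000
Number of cashflows N = 2
Cashflows (t years, CF_t, discount factor 1/(1+y/m)^(m*t), PV):
  t = 1.0000: CF_t = 6.500000, DF = 0.964320, PV = 6.268081
  t = 2.0000: CF_t = 106.500000, DF = 0.929913, PV = 99.035773
Price P = sum_t PV_t = 105.303854
Convexity numerator sum_t t*(t + 1/m) * CF_t / (1+y/m)^(m*t + 2):
  t = 1.0000: term = 11.657545
  t = 2.0000: term = 552.568130
Convexity = (1/P) * sum = 564.225674 / 105.303854 = 5.358072

Answer: Convexity = 5.3581


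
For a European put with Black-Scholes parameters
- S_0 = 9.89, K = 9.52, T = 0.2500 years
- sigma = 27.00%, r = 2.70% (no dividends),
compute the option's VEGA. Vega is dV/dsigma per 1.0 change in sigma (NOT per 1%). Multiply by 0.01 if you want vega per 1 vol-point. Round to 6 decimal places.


Answer: Vega = 1.821140

Derivation:
d1 = 0.3999392358; d2 = 0.2649392358
phi(d1) = 0.3682790908; exp(-qT) = 1.0000000000; exp(-rT) = 0.9932727301
Vega = S * exp(-qT) * phi(d1) * sqrt(T) = 9.8900 * 1.0000000000 * 0.3682790908 * 0.5000000000 = 1.821140


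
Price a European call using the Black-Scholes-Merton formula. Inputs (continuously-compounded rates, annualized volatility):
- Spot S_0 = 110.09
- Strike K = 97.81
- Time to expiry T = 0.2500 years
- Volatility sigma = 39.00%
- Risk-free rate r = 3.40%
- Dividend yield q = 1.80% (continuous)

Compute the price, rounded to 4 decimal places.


Answer: Price = 15.8495

Derivation:
d1 = (ln(S/K) + (r - q + 0.5*sigma^2) * T) / (sigma * sqrt(T)) = 0.72453278
d2 = d1 - sigma * sqrt(T) = 0.52953278
exp(-rT) = 0.99153602; exp(-qT) = 0.99551011
C = S_0 * exp(-qT) * N(d1) - K * exp(-rT) * N(d2)
N(d1) = 0.76563064; N(d2) = 0.70178204
C = 110.0900 * 0.99551011 * 0.76563064 - 97.8100 * 0.99153602 * 0.70178204 = 15.8495
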